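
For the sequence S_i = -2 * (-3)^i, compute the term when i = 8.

S_8 = -2 * (-3)^8 = -2 * 6561 = -13122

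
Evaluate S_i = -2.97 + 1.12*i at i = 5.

S_5 = -2.97 + 1.12*5 = -2.97 + 5.6 = 2.63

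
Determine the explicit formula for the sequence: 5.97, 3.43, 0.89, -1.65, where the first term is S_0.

Check differences: 3.43 - 5.97 = -2.54
0.89 - 3.43 = -2.54
Common difference d = -2.54.
First term a = 5.97.
Formula: S_i = 5.97 - 2.54*i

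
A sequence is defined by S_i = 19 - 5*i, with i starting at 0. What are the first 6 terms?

This is an arithmetic sequence.
i=0: S_0 = 19 + -5*0 = 19
i=1: S_1 = 19 + -5*1 = 14
i=2: S_2 = 19 + -5*2 = 9
i=3: S_3 = 19 + -5*3 = 4
i=4: S_4 = 19 + -5*4 = -1
i=5: S_5 = 19 + -5*5 = -6
The first 6 terms are: [19, 14, 9, 4, -1, -6]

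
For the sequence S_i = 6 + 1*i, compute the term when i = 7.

S_7 = 6 + 1*7 = 6 + 7 = 13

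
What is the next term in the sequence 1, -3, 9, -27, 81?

Ratios: -3 / 1 = -3.0
This is a geometric sequence with common ratio r = -3.
Next term = 81 * -3 = -243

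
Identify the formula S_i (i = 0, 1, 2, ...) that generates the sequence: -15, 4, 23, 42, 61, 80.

Check differences: 4 - -15 = 19
23 - 4 = 19
Common difference d = 19.
First term a = -15.
Formula: S_i = -15 + 19*i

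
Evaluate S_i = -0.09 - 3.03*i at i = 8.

S_8 = -0.09 + -3.03*8 = -0.09 + -24.24 = -24.33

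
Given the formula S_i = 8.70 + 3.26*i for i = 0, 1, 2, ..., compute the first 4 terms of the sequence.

This is an arithmetic sequence.
i=0: S_0 = 8.7 + 3.26*0 = 8.7
i=1: S_1 = 8.7 + 3.26*1 = 11.96
i=2: S_2 = 8.7 + 3.26*2 = 15.22
i=3: S_3 = 8.7 + 3.26*3 = 18.48
The first 4 terms are: [8.7, 11.96, 15.22, 18.48]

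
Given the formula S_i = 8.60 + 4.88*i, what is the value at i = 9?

S_9 = 8.6 + 4.88*9 = 8.6 + 43.92 = 52.52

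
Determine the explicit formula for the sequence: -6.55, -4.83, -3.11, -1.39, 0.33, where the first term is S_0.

Check differences: -4.83 - -6.55 = 1.72
-3.11 - -4.83 = 1.72
Common difference d = 1.72.
First term a = -6.55.
Formula: S_i = -6.55 + 1.72*i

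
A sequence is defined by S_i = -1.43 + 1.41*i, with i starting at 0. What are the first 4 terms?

This is an arithmetic sequence.
i=0: S_0 = -1.43 + 1.41*0 = -1.43
i=1: S_1 = -1.43 + 1.41*1 = -0.02
i=2: S_2 = -1.43 + 1.41*2 = 1.39
i=3: S_3 = -1.43 + 1.41*3 = 2.8
The first 4 terms are: [-1.43, -0.02, 1.39, 2.8]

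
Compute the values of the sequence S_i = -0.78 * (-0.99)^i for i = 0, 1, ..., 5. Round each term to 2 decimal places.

This is a geometric sequence.
i=0: S_0 = -0.78 * (-0.99)^0 = -0.78
i=1: S_1 = -0.78 * (-0.99)^1 ≈ 0.77
i=2: S_2 = -0.78 * (-0.99)^2 ≈ -0.76
i=3: S_3 = -0.78 * (-0.99)^3 ≈ 0.76
i=4: S_4 = -0.78 * (-0.99)^4 ≈ -0.75
i=5: S_5 = -0.78 * (-0.99)^5 ≈ 0.74
The first 6 terms are: [-0.78, 0.77, -0.76, 0.76, -0.75, 0.74]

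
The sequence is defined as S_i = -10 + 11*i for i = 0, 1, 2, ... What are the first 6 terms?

This is an arithmetic sequence.
i=0: S_0 = -10 + 11*0 = -10
i=1: S_1 = -10 + 11*1 = 1
i=2: S_2 = -10 + 11*2 = 12
i=3: S_3 = -10 + 11*3 = 23
i=4: S_4 = -10 + 11*4 = 34
i=5: S_5 = -10 + 11*5 = 45
The first 6 terms are: [-10, 1, 12, 23, 34, 45]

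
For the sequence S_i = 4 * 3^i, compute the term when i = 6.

S_6 = 4 * 3^6 = 4 * 729 = 2916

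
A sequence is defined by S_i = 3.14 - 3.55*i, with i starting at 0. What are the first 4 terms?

This is an arithmetic sequence.
i=0: S_0 = 3.14 + -3.55*0 = 3.14
i=1: S_1 = 3.14 + -3.55*1 = -0.41
i=2: S_2 = 3.14 + -3.55*2 = -3.96
i=3: S_3 = 3.14 + -3.55*3 = -7.51
The first 4 terms are: [3.14, -0.41, -3.96, -7.51]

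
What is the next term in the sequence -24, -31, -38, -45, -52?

Differences: -31 - -24 = -7
This is an arithmetic sequence with common difference d = -7.
Next term = -52 + -7 = -59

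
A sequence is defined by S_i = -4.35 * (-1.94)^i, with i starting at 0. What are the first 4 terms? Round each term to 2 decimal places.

This is a geometric sequence.
i=0: S_0 = -4.35 * (-1.94)^0 = -4.35
i=1: S_1 = -4.35 * (-1.94)^1 ≈ 8.44
i=2: S_2 = -4.35 * (-1.94)^2 ≈ -16.37
i=3: S_3 = -4.35 * (-1.94)^3 ≈ 31.76
The first 4 terms are: [-4.35, 8.44, -16.37, 31.76]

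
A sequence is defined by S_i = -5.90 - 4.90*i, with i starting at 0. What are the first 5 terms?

This is an arithmetic sequence.
i=0: S_0 = -5.9 + -4.9*0 = -5.9
i=1: S_1 = -5.9 + -4.9*1 = -10.8
i=2: S_2 = -5.9 + -4.9*2 = -15.7
i=3: S_3 = -5.9 + -4.9*3 = -20.6
i=4: S_4 = -5.9 + -4.9*4 = -25.5
The first 5 terms are: [-5.9, -10.8, -15.7, -20.6, -25.5]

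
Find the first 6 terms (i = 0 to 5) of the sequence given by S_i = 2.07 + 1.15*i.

This is an arithmetic sequence.
i=0: S_0 = 2.07 + 1.15*0 = 2.07
i=1: S_1 = 2.07 + 1.15*1 = 3.22
i=2: S_2 = 2.07 + 1.15*2 = 4.37
i=3: S_3 = 2.07 + 1.15*3 = 5.52
i=4: S_4 = 2.07 + 1.15*4 = 6.67
i=5: S_5 = 2.07 + 1.15*5 = 7.82
The first 6 terms are: [2.07, 3.22, 4.37, 5.52, 6.67, 7.82]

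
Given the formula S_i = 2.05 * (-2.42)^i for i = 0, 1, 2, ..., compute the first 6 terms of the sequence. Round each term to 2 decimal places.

This is a geometric sequence.
i=0: S_0 = 2.05 * (-2.42)^0 = 2.05
i=1: S_1 = 2.05 * (-2.42)^1 ≈ -4.96
i=2: S_2 = 2.05 * (-2.42)^2 ≈ 12.01
i=3: S_3 = 2.05 * (-2.42)^3 ≈ -29.05
i=4: S_4 = 2.05 * (-2.42)^4 ≈ 70.31
i=5: S_5 = 2.05 * (-2.42)^5 ≈ -170.15
The first 6 terms are: [2.05, -4.96, 12.01, -29.05, 70.31, -170.15]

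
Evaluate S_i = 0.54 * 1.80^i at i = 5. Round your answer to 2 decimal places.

S_5 = 0.54 * 1.8^5 ≈ 0.54 * 18.8957 ≈ 10.2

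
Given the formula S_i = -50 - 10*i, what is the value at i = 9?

S_9 = -50 + -10*9 = -50 + -90 = -140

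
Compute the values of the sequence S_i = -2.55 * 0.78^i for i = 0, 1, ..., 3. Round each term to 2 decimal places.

This is a geometric sequence.
i=0: S_0 = -2.55 * 0.78^0 = -2.55
i=1: S_1 = -2.55 * 0.78^1 ≈ -1.99
i=2: S_2 = -2.55 * 0.78^2 ≈ -1.55
i=3: S_3 = -2.55 * 0.78^3 ≈ -1.21
The first 4 terms are: [-2.55, -1.99, -1.55, -1.21]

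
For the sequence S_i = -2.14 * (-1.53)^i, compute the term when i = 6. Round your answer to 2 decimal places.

S_6 = -2.14 * (-1.53)^6 ≈ -2.14 * 12.8277 ≈ -27.45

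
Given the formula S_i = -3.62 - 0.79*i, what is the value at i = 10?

S_10 = -3.62 + -0.79*10 = -3.62 + -7.9 = -11.52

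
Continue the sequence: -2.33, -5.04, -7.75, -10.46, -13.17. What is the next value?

Differences: -5.04 - -2.33 = -2.71
This is an arithmetic sequence with common difference d = -2.71.
Next term = -13.17 + -2.71 = -15.88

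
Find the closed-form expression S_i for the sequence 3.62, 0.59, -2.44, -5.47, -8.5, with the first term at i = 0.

Check differences: 0.59 - 3.62 = -3.03
-2.44 - 0.59 = -3.03
Common difference d = -3.03.
First term a = 3.62.
Formula: S_i = 3.62 - 3.03*i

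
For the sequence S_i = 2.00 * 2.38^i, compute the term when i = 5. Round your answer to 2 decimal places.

S_5 = 2.0 * 2.38^5 ≈ 2.0 * 76.3633 ≈ 152.73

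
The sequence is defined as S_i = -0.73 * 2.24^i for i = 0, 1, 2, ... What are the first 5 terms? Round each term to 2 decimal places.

This is a geometric sequence.
i=0: S_0 = -0.73 * 2.24^0 = -0.73
i=1: S_1 = -0.73 * 2.24^1 ≈ -1.64
i=2: S_2 = -0.73 * 2.24^2 ≈ -3.66
i=3: S_3 = -0.73 * 2.24^3 ≈ -8.2
i=4: S_4 = -0.73 * 2.24^4 ≈ -18.38
The first 5 terms are: [-0.73, -1.64, -3.66, -8.2, -18.38]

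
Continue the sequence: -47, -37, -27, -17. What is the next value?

Differences: -37 - -47 = 10
This is an arithmetic sequence with common difference d = 10.
Next term = -17 + 10 = -7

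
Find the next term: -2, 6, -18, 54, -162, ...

Ratios: 6 / -2 = -3.0
This is a geometric sequence with common ratio r = -3.
Next term = -162 * -3 = 486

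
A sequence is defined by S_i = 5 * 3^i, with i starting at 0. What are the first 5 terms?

This is a geometric sequence.
i=0: S_0 = 5 * 3^0 = 5
i=1: S_1 = 5 * 3^1 = 15
i=2: S_2 = 5 * 3^2 = 45
i=3: S_3 = 5 * 3^3 = 135
i=4: S_4 = 5 * 3^4 = 405
The first 5 terms are: [5, 15, 45, 135, 405]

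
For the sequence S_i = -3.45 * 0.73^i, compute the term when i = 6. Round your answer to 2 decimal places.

S_6 = -3.45 * 0.73^6 ≈ -3.45 * 0.1513 ≈ -0.52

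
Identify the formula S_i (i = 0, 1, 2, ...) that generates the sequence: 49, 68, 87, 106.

Check differences: 68 - 49 = 19
87 - 68 = 19
Common difference d = 19.
First term a = 49.
Formula: S_i = 49 + 19*i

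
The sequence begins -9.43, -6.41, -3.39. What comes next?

Differences: -6.41 - -9.43 = 3.02
This is an arithmetic sequence with common difference d = 3.02.
Next term = -3.39 + 3.02 = -0.37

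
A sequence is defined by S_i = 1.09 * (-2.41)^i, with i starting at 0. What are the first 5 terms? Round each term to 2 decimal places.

This is a geometric sequence.
i=0: S_0 = 1.09 * (-2.41)^0 = 1.09
i=1: S_1 = 1.09 * (-2.41)^1 ≈ -2.63
i=2: S_2 = 1.09 * (-2.41)^2 ≈ 6.33
i=3: S_3 = 1.09 * (-2.41)^3 ≈ -15.26
i=4: S_4 = 1.09 * (-2.41)^4 ≈ 36.77
The first 5 terms are: [1.09, -2.63, 6.33, -15.26, 36.77]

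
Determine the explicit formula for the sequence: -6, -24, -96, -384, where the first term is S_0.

Check ratios: -24 / -6 = 4.0
Common ratio r = 4.
First term a = -6.
Formula: S_i = -6 * 4^i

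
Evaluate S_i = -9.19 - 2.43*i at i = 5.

S_5 = -9.19 + -2.43*5 = -9.19 + -12.15 = -21.34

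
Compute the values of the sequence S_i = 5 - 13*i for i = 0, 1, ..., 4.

This is an arithmetic sequence.
i=0: S_0 = 5 + -13*0 = 5
i=1: S_1 = 5 + -13*1 = -8
i=2: S_2 = 5 + -13*2 = -21
i=3: S_3 = 5 + -13*3 = -34
i=4: S_4 = 5 + -13*4 = -47
The first 5 terms are: [5, -8, -21, -34, -47]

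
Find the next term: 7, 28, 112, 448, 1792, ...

Ratios: 28 / 7 = 4.0
This is a geometric sequence with common ratio r = 4.
Next term = 1792 * 4 = 7168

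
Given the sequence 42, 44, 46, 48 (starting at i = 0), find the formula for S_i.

Check differences: 44 - 42 = 2
46 - 44 = 2
Common difference d = 2.
First term a = 42.
Formula: S_i = 42 + 2*i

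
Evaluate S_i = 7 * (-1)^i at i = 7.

S_7 = 7 * (-1)^7 = 7 * -1 = -7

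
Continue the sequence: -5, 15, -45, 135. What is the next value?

Ratios: 15 / -5 = -3.0
This is a geometric sequence with common ratio r = -3.
Next term = 135 * -3 = -405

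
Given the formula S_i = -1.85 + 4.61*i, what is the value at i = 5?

S_5 = -1.85 + 4.61*5 = -1.85 + 23.05 = 21.2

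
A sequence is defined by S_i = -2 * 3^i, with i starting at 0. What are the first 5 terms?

This is a geometric sequence.
i=0: S_0 = -2 * 3^0 = -2
i=1: S_1 = -2 * 3^1 = -6
i=2: S_2 = -2 * 3^2 = -18
i=3: S_3 = -2 * 3^3 = -54
i=4: S_4 = -2 * 3^4 = -162
The first 5 terms are: [-2, -6, -18, -54, -162]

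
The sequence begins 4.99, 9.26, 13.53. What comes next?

Differences: 9.26 - 4.99 = 4.27
This is an arithmetic sequence with common difference d = 4.27.
Next term = 13.53 + 4.27 = 17.8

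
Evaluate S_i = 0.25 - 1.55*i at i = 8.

S_8 = 0.25 + -1.55*8 = 0.25 + -12.4 = -12.15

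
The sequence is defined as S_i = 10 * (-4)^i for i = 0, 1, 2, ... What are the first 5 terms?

This is a geometric sequence.
i=0: S_0 = 10 * (-4)^0 = 10
i=1: S_1 = 10 * (-4)^1 = -40
i=2: S_2 = 10 * (-4)^2 = 160
i=3: S_3 = 10 * (-4)^3 = -640
i=4: S_4 = 10 * (-4)^4 = 2560
The first 5 terms are: [10, -40, 160, -640, 2560]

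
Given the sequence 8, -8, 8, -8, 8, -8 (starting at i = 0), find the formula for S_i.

Check ratios: -8 / 8 = -1.0
Common ratio r = -1.
First term a = 8.
Formula: S_i = 8 * (-1)^i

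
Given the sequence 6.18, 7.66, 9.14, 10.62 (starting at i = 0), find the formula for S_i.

Check differences: 7.66 - 6.18 = 1.48
9.14 - 7.66 = 1.48
Common difference d = 1.48.
First term a = 6.18.
Formula: S_i = 6.18 + 1.48*i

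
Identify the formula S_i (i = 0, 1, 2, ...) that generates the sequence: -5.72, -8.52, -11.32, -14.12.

Check differences: -8.52 - -5.72 = -2.8
-11.32 - -8.52 = -2.8
Common difference d = -2.8.
First term a = -5.72.
Formula: S_i = -5.72 - 2.80*i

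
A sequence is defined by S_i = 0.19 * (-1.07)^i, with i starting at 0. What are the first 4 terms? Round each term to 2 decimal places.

This is a geometric sequence.
i=0: S_0 = 0.19 * (-1.07)^0 = 0.19
i=1: S_1 = 0.19 * (-1.07)^1 ≈ -0.2
i=2: S_2 = 0.19 * (-1.07)^2 ≈ 0.22
i=3: S_3 = 0.19 * (-1.07)^3 ≈ -0.23
The first 4 terms are: [0.19, -0.2, 0.22, -0.23]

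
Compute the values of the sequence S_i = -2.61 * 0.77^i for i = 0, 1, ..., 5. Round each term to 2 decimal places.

This is a geometric sequence.
i=0: S_0 = -2.61 * 0.77^0 = -2.61
i=1: S_1 = -2.61 * 0.77^1 ≈ -2.01
i=2: S_2 = -2.61 * 0.77^2 ≈ -1.55
i=3: S_3 = -2.61 * 0.77^3 ≈ -1.19
i=4: S_4 = -2.61 * 0.77^4 ≈ -0.92
i=5: S_5 = -2.61 * 0.77^5 ≈ -0.71
The first 6 terms are: [-2.61, -2.01, -1.55, -1.19, -0.92, -0.71]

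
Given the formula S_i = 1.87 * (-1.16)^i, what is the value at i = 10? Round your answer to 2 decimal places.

S_10 = 1.87 * (-1.16)^10 ≈ 1.87 * 4.4114 ≈ 8.25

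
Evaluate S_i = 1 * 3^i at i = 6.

S_6 = 1 * 3^6 = 1 * 729 = 729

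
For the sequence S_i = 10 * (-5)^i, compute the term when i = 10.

S_10 = 10 * (-5)^10 = 10 * 9765625 = 97656250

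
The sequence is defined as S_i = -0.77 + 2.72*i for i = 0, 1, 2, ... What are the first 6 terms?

This is an arithmetic sequence.
i=0: S_0 = -0.77 + 2.72*0 = -0.77
i=1: S_1 = -0.77 + 2.72*1 = 1.95
i=2: S_2 = -0.77 + 2.72*2 = 4.67
i=3: S_3 = -0.77 + 2.72*3 = 7.39
i=4: S_4 = -0.77 + 2.72*4 = 10.11
i=5: S_5 = -0.77 + 2.72*5 = 12.83
The first 6 terms are: [-0.77, 1.95, 4.67, 7.39, 10.11, 12.83]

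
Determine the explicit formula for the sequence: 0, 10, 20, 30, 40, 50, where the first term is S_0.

Check differences: 10 - 0 = 10
20 - 10 = 10
Common difference d = 10.
First term a = 0.
Formula: S_i = 0 + 10*i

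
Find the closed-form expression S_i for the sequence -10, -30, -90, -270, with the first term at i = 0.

Check ratios: -30 / -10 = 3.0
Common ratio r = 3.
First term a = -10.
Formula: S_i = -10 * 3^i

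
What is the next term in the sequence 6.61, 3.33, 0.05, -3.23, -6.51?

Differences: 3.33 - 6.61 = -3.28
This is an arithmetic sequence with common difference d = -3.28.
Next term = -6.51 + -3.28 = -9.79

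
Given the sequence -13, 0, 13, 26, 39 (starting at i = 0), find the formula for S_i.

Check differences: 0 - -13 = 13
13 - 0 = 13
Common difference d = 13.
First term a = -13.
Formula: S_i = -13 + 13*i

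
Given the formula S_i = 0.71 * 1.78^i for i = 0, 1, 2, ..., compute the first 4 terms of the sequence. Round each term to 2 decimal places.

This is a geometric sequence.
i=0: S_0 = 0.71 * 1.78^0 = 0.71
i=1: S_1 = 0.71 * 1.78^1 ≈ 1.26
i=2: S_2 = 0.71 * 1.78^2 ≈ 2.25
i=3: S_3 = 0.71 * 1.78^3 ≈ 4.0
The first 4 terms are: [0.71, 1.26, 2.25, 4.0]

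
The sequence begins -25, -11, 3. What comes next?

Differences: -11 - -25 = 14
This is an arithmetic sequence with common difference d = 14.
Next term = 3 + 14 = 17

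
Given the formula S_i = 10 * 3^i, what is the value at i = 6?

S_6 = 10 * 3^6 = 10 * 729 = 7290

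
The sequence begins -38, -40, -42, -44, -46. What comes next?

Differences: -40 - -38 = -2
This is an arithmetic sequence with common difference d = -2.
Next term = -46 + -2 = -48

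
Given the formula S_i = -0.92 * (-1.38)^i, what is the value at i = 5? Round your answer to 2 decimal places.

S_5 = -0.92 * (-1.38)^5 ≈ -0.92 * -5.0049 ≈ 4.6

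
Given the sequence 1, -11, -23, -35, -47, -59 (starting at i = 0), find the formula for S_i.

Check differences: -11 - 1 = -12
-23 - -11 = -12
Common difference d = -12.
First term a = 1.
Formula: S_i = 1 - 12*i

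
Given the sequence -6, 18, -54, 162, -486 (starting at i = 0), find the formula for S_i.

Check ratios: 18 / -6 = -3.0
Common ratio r = -3.
First term a = -6.
Formula: S_i = -6 * (-3)^i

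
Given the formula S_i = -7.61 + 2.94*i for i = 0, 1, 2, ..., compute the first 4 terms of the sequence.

This is an arithmetic sequence.
i=0: S_0 = -7.61 + 2.94*0 = -7.61
i=1: S_1 = -7.61 + 2.94*1 = -4.67
i=2: S_2 = -7.61 + 2.94*2 = -1.73
i=3: S_3 = -7.61 + 2.94*3 = 1.21
The first 4 terms are: [-7.61, -4.67, -1.73, 1.21]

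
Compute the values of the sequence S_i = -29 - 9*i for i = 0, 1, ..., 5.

This is an arithmetic sequence.
i=0: S_0 = -29 + -9*0 = -29
i=1: S_1 = -29 + -9*1 = -38
i=2: S_2 = -29 + -9*2 = -47
i=3: S_3 = -29 + -9*3 = -56
i=4: S_4 = -29 + -9*4 = -65
i=5: S_5 = -29 + -9*5 = -74
The first 6 terms are: [-29, -38, -47, -56, -65, -74]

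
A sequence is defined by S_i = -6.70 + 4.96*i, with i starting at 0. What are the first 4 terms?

This is an arithmetic sequence.
i=0: S_0 = -6.7 + 4.96*0 = -6.7
i=1: S_1 = -6.7 + 4.96*1 = -1.74
i=2: S_2 = -6.7 + 4.96*2 = 3.22
i=3: S_3 = -6.7 + 4.96*3 = 8.18
The first 4 terms are: [-6.7, -1.74, 3.22, 8.18]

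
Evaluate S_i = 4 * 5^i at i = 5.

S_5 = 4 * 5^5 = 4 * 3125 = 12500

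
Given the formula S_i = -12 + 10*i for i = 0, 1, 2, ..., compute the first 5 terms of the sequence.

This is an arithmetic sequence.
i=0: S_0 = -12 + 10*0 = -12
i=1: S_1 = -12 + 10*1 = -2
i=2: S_2 = -12 + 10*2 = 8
i=3: S_3 = -12 + 10*3 = 18
i=4: S_4 = -12 + 10*4 = 28
The first 5 terms are: [-12, -2, 8, 18, 28]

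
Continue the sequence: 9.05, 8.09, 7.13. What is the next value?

Differences: 8.09 - 9.05 = -0.96
This is an arithmetic sequence with common difference d = -0.96.
Next term = 7.13 + -0.96 = 6.17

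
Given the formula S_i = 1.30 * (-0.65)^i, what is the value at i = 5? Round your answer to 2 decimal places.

S_5 = 1.3 * (-0.65)^5 ≈ 1.3 * -0.116 ≈ -0.15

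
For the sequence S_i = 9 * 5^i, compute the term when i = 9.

S_9 = 9 * 5^9 = 9 * 1953125 = 17578125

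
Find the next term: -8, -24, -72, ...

Ratios: -24 / -8 = 3.0
This is a geometric sequence with common ratio r = 3.
Next term = -72 * 3 = -216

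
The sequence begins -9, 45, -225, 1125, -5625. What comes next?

Ratios: 45 / -9 = -5.0
This is a geometric sequence with common ratio r = -5.
Next term = -5625 * -5 = 28125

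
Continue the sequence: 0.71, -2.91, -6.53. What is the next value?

Differences: -2.91 - 0.71 = -3.62
This is an arithmetic sequence with common difference d = -3.62.
Next term = -6.53 + -3.62 = -10.15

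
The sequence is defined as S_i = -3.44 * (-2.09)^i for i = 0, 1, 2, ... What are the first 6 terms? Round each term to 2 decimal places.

This is a geometric sequence.
i=0: S_0 = -3.44 * (-2.09)^0 = -3.44
i=1: S_1 = -3.44 * (-2.09)^1 ≈ 7.19
i=2: S_2 = -3.44 * (-2.09)^2 ≈ -15.03
i=3: S_3 = -3.44 * (-2.09)^3 ≈ 31.4
i=4: S_4 = -3.44 * (-2.09)^4 ≈ -65.64
i=5: S_5 = -3.44 * (-2.09)^5 ≈ 137.18
The first 6 terms are: [-3.44, 7.19, -15.03, 31.4, -65.64, 137.18]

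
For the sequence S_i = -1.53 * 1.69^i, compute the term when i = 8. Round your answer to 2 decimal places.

S_8 = -1.53 * 1.69^8 ≈ -1.53 * 66.5417 ≈ -101.81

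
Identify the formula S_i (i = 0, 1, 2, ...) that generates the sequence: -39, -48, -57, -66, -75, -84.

Check differences: -48 - -39 = -9
-57 - -48 = -9
Common difference d = -9.
First term a = -39.
Formula: S_i = -39 - 9*i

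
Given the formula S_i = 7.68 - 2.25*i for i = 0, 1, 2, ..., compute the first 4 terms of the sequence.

This is an arithmetic sequence.
i=0: S_0 = 7.68 + -2.25*0 = 7.68
i=1: S_1 = 7.68 + -2.25*1 = 5.43
i=2: S_2 = 7.68 + -2.25*2 = 3.18
i=3: S_3 = 7.68 + -2.25*3 = 0.93
The first 4 terms are: [7.68, 5.43, 3.18, 0.93]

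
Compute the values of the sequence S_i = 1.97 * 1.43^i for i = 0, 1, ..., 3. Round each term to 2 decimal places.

This is a geometric sequence.
i=0: S_0 = 1.97 * 1.43^0 = 1.97
i=1: S_1 = 1.97 * 1.43^1 ≈ 2.82
i=2: S_2 = 1.97 * 1.43^2 ≈ 4.03
i=3: S_3 = 1.97 * 1.43^3 ≈ 5.76
The first 4 terms are: [1.97, 2.82, 4.03, 5.76]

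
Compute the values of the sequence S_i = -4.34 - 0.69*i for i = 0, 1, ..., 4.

This is an arithmetic sequence.
i=0: S_0 = -4.34 + -0.69*0 = -4.34
i=1: S_1 = -4.34 + -0.69*1 = -5.03
i=2: S_2 = -4.34 + -0.69*2 = -5.72
i=3: S_3 = -4.34 + -0.69*3 = -6.41
i=4: S_4 = -4.34 + -0.69*4 = -7.1
The first 5 terms are: [-4.34, -5.03, -5.72, -6.41, -7.1]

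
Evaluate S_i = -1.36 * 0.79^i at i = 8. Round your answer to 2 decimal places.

S_8 = -1.36 * 0.79^8 ≈ -1.36 * 0.1517 ≈ -0.21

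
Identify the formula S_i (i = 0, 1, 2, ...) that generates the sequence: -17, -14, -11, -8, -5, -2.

Check differences: -14 - -17 = 3
-11 - -14 = 3
Common difference d = 3.
First term a = -17.
Formula: S_i = -17 + 3*i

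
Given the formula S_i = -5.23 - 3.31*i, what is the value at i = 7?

S_7 = -5.23 + -3.31*7 = -5.23 + -23.17 = -28.4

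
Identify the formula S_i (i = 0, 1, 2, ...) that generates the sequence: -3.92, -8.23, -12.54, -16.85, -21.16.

Check differences: -8.23 - -3.92 = -4.31
-12.54 - -8.23 = -4.31
Common difference d = -4.31.
First term a = -3.92.
Formula: S_i = -3.92 - 4.31*i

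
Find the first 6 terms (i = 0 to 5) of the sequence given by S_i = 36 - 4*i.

This is an arithmetic sequence.
i=0: S_0 = 36 + -4*0 = 36
i=1: S_1 = 36 + -4*1 = 32
i=2: S_2 = 36 + -4*2 = 28
i=3: S_3 = 36 + -4*3 = 24
i=4: S_4 = 36 + -4*4 = 20
i=5: S_5 = 36 + -4*5 = 16
The first 6 terms are: [36, 32, 28, 24, 20, 16]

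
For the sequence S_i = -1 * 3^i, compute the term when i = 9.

S_9 = -1 * 3^9 = -1 * 19683 = -19683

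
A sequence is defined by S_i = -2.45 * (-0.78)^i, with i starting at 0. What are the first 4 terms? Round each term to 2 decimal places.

This is a geometric sequence.
i=0: S_0 = -2.45 * (-0.78)^0 = -2.45
i=1: S_1 = -2.45 * (-0.78)^1 ≈ 1.91
i=2: S_2 = -2.45 * (-0.78)^2 ≈ -1.49
i=3: S_3 = -2.45 * (-0.78)^3 ≈ 1.16
The first 4 terms are: [-2.45, 1.91, -1.49, 1.16]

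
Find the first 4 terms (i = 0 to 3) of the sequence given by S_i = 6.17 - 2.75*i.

This is an arithmetic sequence.
i=0: S_0 = 6.17 + -2.75*0 = 6.17
i=1: S_1 = 6.17 + -2.75*1 = 3.42
i=2: S_2 = 6.17 + -2.75*2 = 0.67
i=3: S_3 = 6.17 + -2.75*3 = -2.08
The first 4 terms are: [6.17, 3.42, 0.67, -2.08]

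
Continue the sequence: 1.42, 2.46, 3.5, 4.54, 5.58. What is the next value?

Differences: 2.46 - 1.42 = 1.04
This is an arithmetic sequence with common difference d = 1.04.
Next term = 5.58 + 1.04 = 6.62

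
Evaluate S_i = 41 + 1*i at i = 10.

S_10 = 41 + 1*10 = 41 + 10 = 51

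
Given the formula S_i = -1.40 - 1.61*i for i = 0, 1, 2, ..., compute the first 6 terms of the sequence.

This is an arithmetic sequence.
i=0: S_0 = -1.4 + -1.61*0 = -1.4
i=1: S_1 = -1.4 + -1.61*1 = -3.01
i=2: S_2 = -1.4 + -1.61*2 = -4.62
i=3: S_3 = -1.4 + -1.61*3 = -6.23
i=4: S_4 = -1.4 + -1.61*4 = -7.84
i=5: S_5 = -1.4 + -1.61*5 = -9.45
The first 6 terms are: [-1.4, -3.01, -4.62, -6.23, -7.84, -9.45]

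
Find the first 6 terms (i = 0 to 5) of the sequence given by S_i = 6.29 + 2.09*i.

This is an arithmetic sequence.
i=0: S_0 = 6.29 + 2.09*0 = 6.29
i=1: S_1 = 6.29 + 2.09*1 = 8.38
i=2: S_2 = 6.29 + 2.09*2 = 10.47
i=3: S_3 = 6.29 + 2.09*3 = 12.56
i=4: S_4 = 6.29 + 2.09*4 = 14.65
i=5: S_5 = 6.29 + 2.09*5 = 16.74
The first 6 terms are: [6.29, 8.38, 10.47, 12.56, 14.65, 16.74]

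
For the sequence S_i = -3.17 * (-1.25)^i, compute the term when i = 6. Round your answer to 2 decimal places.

S_6 = -3.17 * (-1.25)^6 ≈ -3.17 * 3.8147 ≈ -12.09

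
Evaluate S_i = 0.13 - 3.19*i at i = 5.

S_5 = 0.13 + -3.19*5 = 0.13 + -15.95 = -15.82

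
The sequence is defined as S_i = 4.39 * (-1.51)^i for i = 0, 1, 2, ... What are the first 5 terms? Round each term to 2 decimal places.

This is a geometric sequence.
i=0: S_0 = 4.39 * (-1.51)^0 = 4.39
i=1: S_1 = 4.39 * (-1.51)^1 ≈ -6.63
i=2: S_2 = 4.39 * (-1.51)^2 ≈ 10.01
i=3: S_3 = 4.39 * (-1.51)^3 ≈ -15.11
i=4: S_4 = 4.39 * (-1.51)^4 ≈ 22.82
The first 5 terms are: [4.39, -6.63, 10.01, -15.11, 22.82]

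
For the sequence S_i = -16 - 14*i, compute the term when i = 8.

S_8 = -16 + -14*8 = -16 + -112 = -128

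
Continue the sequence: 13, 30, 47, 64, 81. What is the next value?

Differences: 30 - 13 = 17
This is an arithmetic sequence with common difference d = 17.
Next term = 81 + 17 = 98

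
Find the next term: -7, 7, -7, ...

Ratios: 7 / -7 = -1.0
This is a geometric sequence with common ratio r = -1.
Next term = -7 * -1 = 7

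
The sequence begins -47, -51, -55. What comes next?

Differences: -51 - -47 = -4
This is an arithmetic sequence with common difference d = -4.
Next term = -55 + -4 = -59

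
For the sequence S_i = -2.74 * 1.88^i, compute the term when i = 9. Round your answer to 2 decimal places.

S_9 = -2.74 * 1.88^9 ≈ -2.74 * 293.3733 ≈ -803.84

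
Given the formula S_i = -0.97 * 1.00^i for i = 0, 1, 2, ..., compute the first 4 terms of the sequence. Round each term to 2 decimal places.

This is a geometric sequence.
i=0: S_0 = -0.97 * 1.0^0 = -0.97
i=1: S_1 = -0.97 * 1.0^1 = -0.97
i=2: S_2 = -0.97 * 1.0^2 = -0.97
i=3: S_3 = -0.97 * 1.0^3 = -0.97
The first 4 terms are: [-0.97, -0.97, -0.97, -0.97]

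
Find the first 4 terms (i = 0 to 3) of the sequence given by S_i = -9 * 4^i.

This is a geometric sequence.
i=0: S_0 = -9 * 4^0 = -9
i=1: S_1 = -9 * 4^1 = -36
i=2: S_2 = -9 * 4^2 = -144
i=3: S_3 = -9 * 4^3 = -576
The first 4 terms are: [-9, -36, -144, -576]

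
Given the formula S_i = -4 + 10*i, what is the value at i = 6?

S_6 = -4 + 10*6 = -4 + 60 = 56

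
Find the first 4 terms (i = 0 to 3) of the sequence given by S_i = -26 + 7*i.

This is an arithmetic sequence.
i=0: S_0 = -26 + 7*0 = -26
i=1: S_1 = -26 + 7*1 = -19
i=2: S_2 = -26 + 7*2 = -12
i=3: S_3 = -26 + 7*3 = -5
The first 4 terms are: [-26, -19, -12, -5]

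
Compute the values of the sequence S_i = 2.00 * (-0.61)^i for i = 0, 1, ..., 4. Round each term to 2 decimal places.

This is a geometric sequence.
i=0: S_0 = 2.0 * (-0.61)^0 = 2.0
i=1: S_1 = 2.0 * (-0.61)^1 = -1.22
i=2: S_2 = 2.0 * (-0.61)^2 ≈ 0.74
i=3: S_3 = 2.0 * (-0.61)^3 ≈ -0.45
i=4: S_4 = 2.0 * (-0.61)^4 ≈ 0.28
The first 5 terms are: [2.0, -1.22, 0.74, -0.45, 0.28]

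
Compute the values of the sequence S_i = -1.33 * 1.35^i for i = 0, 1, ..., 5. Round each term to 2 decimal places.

This is a geometric sequence.
i=0: S_0 = -1.33 * 1.35^0 = -1.33
i=1: S_1 = -1.33 * 1.35^1 ≈ -1.8
i=2: S_2 = -1.33 * 1.35^2 ≈ -2.42
i=3: S_3 = -1.33 * 1.35^3 ≈ -3.27
i=4: S_4 = -1.33 * 1.35^4 ≈ -4.42
i=5: S_5 = -1.33 * 1.35^5 ≈ -5.96
The first 6 terms are: [-1.33, -1.8, -2.42, -3.27, -4.42, -5.96]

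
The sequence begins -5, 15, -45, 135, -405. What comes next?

Ratios: 15 / -5 = -3.0
This is a geometric sequence with common ratio r = -3.
Next term = -405 * -3 = 1215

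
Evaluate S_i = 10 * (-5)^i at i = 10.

S_10 = 10 * (-5)^10 = 10 * 9765625 = 97656250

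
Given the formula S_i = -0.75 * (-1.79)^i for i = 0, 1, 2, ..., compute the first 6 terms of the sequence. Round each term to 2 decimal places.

This is a geometric sequence.
i=0: S_0 = -0.75 * (-1.79)^0 = -0.75
i=1: S_1 = -0.75 * (-1.79)^1 ≈ 1.34
i=2: S_2 = -0.75 * (-1.79)^2 ≈ -2.4
i=3: S_3 = -0.75 * (-1.79)^3 ≈ 4.3
i=4: S_4 = -0.75 * (-1.79)^4 ≈ -7.7
i=5: S_5 = -0.75 * (-1.79)^5 ≈ 13.78
The first 6 terms are: [-0.75, 1.34, -2.4, 4.3, -7.7, 13.78]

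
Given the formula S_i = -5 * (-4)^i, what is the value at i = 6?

S_6 = -5 * (-4)^6 = -5 * 4096 = -20480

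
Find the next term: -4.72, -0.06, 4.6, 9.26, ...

Differences: -0.06 - -4.72 = 4.66
This is an arithmetic sequence with common difference d = 4.66.
Next term = 9.26 + 4.66 = 13.92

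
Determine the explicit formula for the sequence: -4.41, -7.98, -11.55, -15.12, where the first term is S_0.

Check differences: -7.98 - -4.41 = -3.57
-11.55 - -7.98 = -3.57
Common difference d = -3.57.
First term a = -4.41.
Formula: S_i = -4.41 - 3.57*i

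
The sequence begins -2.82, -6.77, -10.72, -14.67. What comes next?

Differences: -6.77 - -2.82 = -3.95
This is an arithmetic sequence with common difference d = -3.95.
Next term = -14.67 + -3.95 = -18.62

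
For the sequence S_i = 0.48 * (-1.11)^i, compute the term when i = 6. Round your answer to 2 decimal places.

S_6 = 0.48 * (-1.11)^6 ≈ 0.48 * 1.8704 ≈ 0.9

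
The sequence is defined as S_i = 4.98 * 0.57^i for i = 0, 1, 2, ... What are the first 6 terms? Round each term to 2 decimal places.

This is a geometric sequence.
i=0: S_0 = 4.98 * 0.57^0 = 4.98
i=1: S_1 = 4.98 * 0.57^1 ≈ 2.84
i=2: S_2 = 4.98 * 0.57^2 ≈ 1.62
i=3: S_3 = 4.98 * 0.57^3 ≈ 0.92
i=4: S_4 = 4.98 * 0.57^4 ≈ 0.53
i=5: S_5 = 4.98 * 0.57^5 ≈ 0.3
The first 6 terms are: [4.98, 2.84, 1.62, 0.92, 0.53, 0.3]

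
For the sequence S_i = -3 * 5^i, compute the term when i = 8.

S_8 = -3 * 5^8 = -3 * 390625 = -1171875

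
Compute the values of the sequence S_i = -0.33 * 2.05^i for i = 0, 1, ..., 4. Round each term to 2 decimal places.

This is a geometric sequence.
i=0: S_0 = -0.33 * 2.05^0 = -0.33
i=1: S_1 = -0.33 * 2.05^1 ≈ -0.68
i=2: S_2 = -0.33 * 2.05^2 ≈ -1.39
i=3: S_3 = -0.33 * 2.05^3 ≈ -2.84
i=4: S_4 = -0.33 * 2.05^4 ≈ -5.83
The first 5 terms are: [-0.33, -0.68, -1.39, -2.84, -5.83]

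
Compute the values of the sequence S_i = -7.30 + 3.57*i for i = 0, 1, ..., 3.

This is an arithmetic sequence.
i=0: S_0 = -7.3 + 3.57*0 = -7.3
i=1: S_1 = -7.3 + 3.57*1 = -3.73
i=2: S_2 = -7.3 + 3.57*2 = -0.16
i=3: S_3 = -7.3 + 3.57*3 = 3.41
The first 4 terms are: [-7.3, -3.73, -0.16, 3.41]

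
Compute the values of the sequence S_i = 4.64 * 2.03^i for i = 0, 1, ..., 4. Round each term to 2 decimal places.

This is a geometric sequence.
i=0: S_0 = 4.64 * 2.03^0 = 4.64
i=1: S_1 = 4.64 * 2.03^1 ≈ 9.42
i=2: S_2 = 4.64 * 2.03^2 ≈ 19.12
i=3: S_3 = 4.64 * 2.03^3 ≈ 38.82
i=4: S_4 = 4.64 * 2.03^4 ≈ 78.8
The first 5 terms are: [4.64, 9.42, 19.12, 38.82, 78.8]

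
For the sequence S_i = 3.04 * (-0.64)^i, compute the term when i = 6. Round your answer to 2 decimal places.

S_6 = 3.04 * (-0.64)^6 ≈ 3.04 * 0.0687 ≈ 0.21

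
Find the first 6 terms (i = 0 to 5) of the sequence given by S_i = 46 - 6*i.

This is an arithmetic sequence.
i=0: S_0 = 46 + -6*0 = 46
i=1: S_1 = 46 + -6*1 = 40
i=2: S_2 = 46 + -6*2 = 34
i=3: S_3 = 46 + -6*3 = 28
i=4: S_4 = 46 + -6*4 = 22
i=5: S_5 = 46 + -6*5 = 16
The first 6 terms are: [46, 40, 34, 28, 22, 16]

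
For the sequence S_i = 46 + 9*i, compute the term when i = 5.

S_5 = 46 + 9*5 = 46 + 45 = 91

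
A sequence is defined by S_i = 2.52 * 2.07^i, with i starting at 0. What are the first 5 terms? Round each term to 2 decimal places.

This is a geometric sequence.
i=0: S_0 = 2.52 * 2.07^0 = 2.52
i=1: S_1 = 2.52 * 2.07^1 ≈ 5.22
i=2: S_2 = 2.52 * 2.07^2 ≈ 10.8
i=3: S_3 = 2.52 * 2.07^3 ≈ 22.35
i=4: S_4 = 2.52 * 2.07^4 ≈ 46.27
The first 5 terms are: [2.52, 5.22, 10.8, 22.35, 46.27]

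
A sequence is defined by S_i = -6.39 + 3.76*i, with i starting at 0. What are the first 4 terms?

This is an arithmetic sequence.
i=0: S_0 = -6.39 + 3.76*0 = -6.39
i=1: S_1 = -6.39 + 3.76*1 = -2.63
i=2: S_2 = -6.39 + 3.76*2 = 1.13
i=3: S_3 = -6.39 + 3.76*3 = 4.89
The first 4 terms are: [-6.39, -2.63, 1.13, 4.89]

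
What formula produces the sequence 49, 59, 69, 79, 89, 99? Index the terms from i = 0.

Check differences: 59 - 49 = 10
69 - 59 = 10
Common difference d = 10.
First term a = 49.
Formula: S_i = 49 + 10*i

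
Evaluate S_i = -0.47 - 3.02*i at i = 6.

S_6 = -0.47 + -3.02*6 = -0.47 + -18.12 = -18.59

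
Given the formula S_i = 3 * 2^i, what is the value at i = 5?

S_5 = 3 * 2^5 = 3 * 32 = 96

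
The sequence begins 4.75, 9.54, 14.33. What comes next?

Differences: 9.54 - 4.75 = 4.79
This is an arithmetic sequence with common difference d = 4.79.
Next term = 14.33 + 4.79 = 19.12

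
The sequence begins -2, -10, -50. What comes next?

Ratios: -10 / -2 = 5.0
This is a geometric sequence with common ratio r = 5.
Next term = -50 * 5 = -250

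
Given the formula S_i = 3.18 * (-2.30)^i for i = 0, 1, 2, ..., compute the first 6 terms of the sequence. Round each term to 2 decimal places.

This is a geometric sequence.
i=0: S_0 = 3.18 * (-2.3)^0 = 3.18
i=1: S_1 = 3.18 * (-2.3)^1 ≈ -7.31
i=2: S_2 = 3.18 * (-2.3)^2 ≈ 16.82
i=3: S_3 = 3.18 * (-2.3)^3 ≈ -38.69
i=4: S_4 = 3.18 * (-2.3)^4 ≈ 88.99
i=5: S_5 = 3.18 * (-2.3)^5 ≈ -204.68
The first 6 terms are: [3.18, -7.31, 16.82, -38.69, 88.99, -204.68]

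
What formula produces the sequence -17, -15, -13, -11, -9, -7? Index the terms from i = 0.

Check differences: -15 - -17 = 2
-13 - -15 = 2
Common difference d = 2.
First term a = -17.
Formula: S_i = -17 + 2*i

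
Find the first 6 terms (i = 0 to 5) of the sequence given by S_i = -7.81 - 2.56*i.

This is an arithmetic sequence.
i=0: S_0 = -7.81 + -2.56*0 = -7.81
i=1: S_1 = -7.81 + -2.56*1 = -10.37
i=2: S_2 = -7.81 + -2.56*2 = -12.93
i=3: S_3 = -7.81 + -2.56*3 = -15.49
i=4: S_4 = -7.81 + -2.56*4 = -18.05
i=5: S_5 = -7.81 + -2.56*5 = -20.61
The first 6 terms are: [-7.81, -10.37, -12.93, -15.49, -18.05, -20.61]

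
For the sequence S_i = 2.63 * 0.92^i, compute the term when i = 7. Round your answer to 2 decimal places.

S_7 = 2.63 * 0.92^7 ≈ 2.63 * 0.5578 ≈ 1.47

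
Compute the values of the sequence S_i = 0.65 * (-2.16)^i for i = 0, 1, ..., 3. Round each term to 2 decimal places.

This is a geometric sequence.
i=0: S_0 = 0.65 * (-2.16)^0 = 0.65
i=1: S_1 = 0.65 * (-2.16)^1 ≈ -1.4
i=2: S_2 = 0.65 * (-2.16)^2 ≈ 3.03
i=3: S_3 = 0.65 * (-2.16)^3 ≈ -6.55
The first 4 terms are: [0.65, -1.4, 3.03, -6.55]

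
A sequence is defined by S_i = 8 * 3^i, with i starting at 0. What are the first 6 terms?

This is a geometric sequence.
i=0: S_0 = 8 * 3^0 = 8
i=1: S_1 = 8 * 3^1 = 24
i=2: S_2 = 8 * 3^2 = 72
i=3: S_3 = 8 * 3^3 = 216
i=4: S_4 = 8 * 3^4 = 648
i=5: S_5 = 8 * 3^5 = 1944
The first 6 terms are: [8, 24, 72, 216, 648, 1944]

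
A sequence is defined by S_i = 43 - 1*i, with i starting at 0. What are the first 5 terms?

This is an arithmetic sequence.
i=0: S_0 = 43 + -1*0 = 43
i=1: S_1 = 43 + -1*1 = 42
i=2: S_2 = 43 + -1*2 = 41
i=3: S_3 = 43 + -1*3 = 40
i=4: S_4 = 43 + -1*4 = 39
The first 5 terms are: [43, 42, 41, 40, 39]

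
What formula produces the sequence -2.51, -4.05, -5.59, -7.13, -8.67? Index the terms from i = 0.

Check differences: -4.05 - -2.51 = -1.54
-5.59 - -4.05 = -1.54
Common difference d = -1.54.
First term a = -2.51.
Formula: S_i = -2.51 - 1.54*i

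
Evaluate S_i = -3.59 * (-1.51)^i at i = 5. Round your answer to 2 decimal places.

S_5 = -3.59 * (-1.51)^5 ≈ -3.59 * -7.8503 ≈ 28.18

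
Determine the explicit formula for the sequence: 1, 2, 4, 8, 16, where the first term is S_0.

Check ratios: 2 / 1 = 2.0
Common ratio r = 2.
First term a = 1.
Formula: S_i = 1 * 2^i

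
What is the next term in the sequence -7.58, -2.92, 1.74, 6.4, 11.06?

Differences: -2.92 - -7.58 = 4.66
This is an arithmetic sequence with common difference d = 4.66.
Next term = 11.06 + 4.66 = 15.72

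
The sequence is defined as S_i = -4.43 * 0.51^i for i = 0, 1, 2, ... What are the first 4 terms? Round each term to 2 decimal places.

This is a geometric sequence.
i=0: S_0 = -4.43 * 0.51^0 = -4.43
i=1: S_1 = -4.43 * 0.51^1 ≈ -2.26
i=2: S_2 = -4.43 * 0.51^2 ≈ -1.15
i=3: S_3 = -4.43 * 0.51^3 ≈ -0.59
The first 4 terms are: [-4.43, -2.26, -1.15, -0.59]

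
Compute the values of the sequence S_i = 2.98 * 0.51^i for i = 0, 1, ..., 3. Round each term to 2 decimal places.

This is a geometric sequence.
i=0: S_0 = 2.98 * 0.51^0 = 2.98
i=1: S_1 = 2.98 * 0.51^1 ≈ 1.52
i=2: S_2 = 2.98 * 0.51^2 ≈ 0.78
i=3: S_3 = 2.98 * 0.51^3 ≈ 0.4
The first 4 terms are: [2.98, 1.52, 0.78, 0.4]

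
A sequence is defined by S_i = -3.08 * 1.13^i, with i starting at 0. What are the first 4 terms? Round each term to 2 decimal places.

This is a geometric sequence.
i=0: S_0 = -3.08 * 1.13^0 = -3.08
i=1: S_1 = -3.08 * 1.13^1 ≈ -3.48
i=2: S_2 = -3.08 * 1.13^2 ≈ -3.93
i=3: S_3 = -3.08 * 1.13^3 ≈ -4.44
The first 4 terms are: [-3.08, -3.48, -3.93, -4.44]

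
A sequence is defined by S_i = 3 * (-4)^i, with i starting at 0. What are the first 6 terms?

This is a geometric sequence.
i=0: S_0 = 3 * (-4)^0 = 3
i=1: S_1 = 3 * (-4)^1 = -12
i=2: S_2 = 3 * (-4)^2 = 48
i=3: S_3 = 3 * (-4)^3 = -192
i=4: S_4 = 3 * (-4)^4 = 768
i=5: S_5 = 3 * (-4)^5 = -3072
The first 6 terms are: [3, -12, 48, -192, 768, -3072]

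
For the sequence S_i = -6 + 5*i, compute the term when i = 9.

S_9 = -6 + 5*9 = -6 + 45 = 39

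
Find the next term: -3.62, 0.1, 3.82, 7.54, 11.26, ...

Differences: 0.1 - -3.62 = 3.72
This is an arithmetic sequence with common difference d = 3.72.
Next term = 11.26 + 3.72 = 14.98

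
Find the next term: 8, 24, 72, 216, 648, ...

Ratios: 24 / 8 = 3.0
This is a geometric sequence with common ratio r = 3.
Next term = 648 * 3 = 1944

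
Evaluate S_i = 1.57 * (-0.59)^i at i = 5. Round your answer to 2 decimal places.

S_5 = 1.57 * (-0.59)^5 ≈ 1.57 * -0.0715 ≈ -0.11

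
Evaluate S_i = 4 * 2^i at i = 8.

S_8 = 4 * 2^8 = 4 * 256 = 1024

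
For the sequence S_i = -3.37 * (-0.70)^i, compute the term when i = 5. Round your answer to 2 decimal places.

S_5 = -3.37 * (-0.7)^5 ≈ -3.37 * -0.1681 ≈ 0.57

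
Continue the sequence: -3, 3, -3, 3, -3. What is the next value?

Ratios: 3 / -3 = -1.0
This is a geometric sequence with common ratio r = -1.
Next term = -3 * -1 = 3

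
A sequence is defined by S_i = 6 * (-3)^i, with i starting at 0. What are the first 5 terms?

This is a geometric sequence.
i=0: S_0 = 6 * (-3)^0 = 6
i=1: S_1 = 6 * (-3)^1 = -18
i=2: S_2 = 6 * (-3)^2 = 54
i=3: S_3 = 6 * (-3)^3 = -162
i=4: S_4 = 6 * (-3)^4 = 486
The first 5 terms are: [6, -18, 54, -162, 486]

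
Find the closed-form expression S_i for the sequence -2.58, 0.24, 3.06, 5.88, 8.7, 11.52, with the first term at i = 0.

Check differences: 0.24 - -2.58 = 2.82
3.06 - 0.24 = 2.82
Common difference d = 2.82.
First term a = -2.58.
Formula: S_i = -2.58 + 2.82*i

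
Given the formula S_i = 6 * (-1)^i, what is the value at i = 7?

S_7 = 6 * (-1)^7 = 6 * -1 = -6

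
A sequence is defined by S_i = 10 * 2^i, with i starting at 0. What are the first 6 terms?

This is a geometric sequence.
i=0: S_0 = 10 * 2^0 = 10
i=1: S_1 = 10 * 2^1 = 20
i=2: S_2 = 10 * 2^2 = 40
i=3: S_3 = 10 * 2^3 = 80
i=4: S_4 = 10 * 2^4 = 160
i=5: S_5 = 10 * 2^5 = 320
The first 6 terms are: [10, 20, 40, 80, 160, 320]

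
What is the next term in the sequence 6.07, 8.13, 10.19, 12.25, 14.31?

Differences: 8.13 - 6.07 = 2.06
This is an arithmetic sequence with common difference d = 2.06.
Next term = 14.31 + 2.06 = 16.37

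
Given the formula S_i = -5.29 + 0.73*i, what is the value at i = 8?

S_8 = -5.29 + 0.73*8 = -5.29 + 5.84 = 0.55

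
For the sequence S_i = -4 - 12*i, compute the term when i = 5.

S_5 = -4 + -12*5 = -4 + -60 = -64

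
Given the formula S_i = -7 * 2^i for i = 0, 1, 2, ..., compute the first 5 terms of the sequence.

This is a geometric sequence.
i=0: S_0 = -7 * 2^0 = -7
i=1: S_1 = -7 * 2^1 = -14
i=2: S_2 = -7 * 2^2 = -28
i=3: S_3 = -7 * 2^3 = -56
i=4: S_4 = -7 * 2^4 = -112
The first 5 terms are: [-7, -14, -28, -56, -112]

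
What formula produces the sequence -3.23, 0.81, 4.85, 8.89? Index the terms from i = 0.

Check differences: 0.81 - -3.23 = 4.04
4.85 - 0.81 = 4.04
Common difference d = 4.04.
First term a = -3.23.
Formula: S_i = -3.23 + 4.04*i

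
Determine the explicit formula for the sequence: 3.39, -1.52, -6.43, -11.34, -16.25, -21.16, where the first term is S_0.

Check differences: -1.52 - 3.39 = -4.91
-6.43 - -1.52 = -4.91
Common difference d = -4.91.
First term a = 3.39.
Formula: S_i = 3.39 - 4.91*i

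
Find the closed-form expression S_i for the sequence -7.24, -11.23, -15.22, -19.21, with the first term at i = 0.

Check differences: -11.23 - -7.24 = -3.99
-15.22 - -11.23 = -3.99
Common difference d = -3.99.
First term a = -7.24.
Formula: S_i = -7.24 - 3.99*i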